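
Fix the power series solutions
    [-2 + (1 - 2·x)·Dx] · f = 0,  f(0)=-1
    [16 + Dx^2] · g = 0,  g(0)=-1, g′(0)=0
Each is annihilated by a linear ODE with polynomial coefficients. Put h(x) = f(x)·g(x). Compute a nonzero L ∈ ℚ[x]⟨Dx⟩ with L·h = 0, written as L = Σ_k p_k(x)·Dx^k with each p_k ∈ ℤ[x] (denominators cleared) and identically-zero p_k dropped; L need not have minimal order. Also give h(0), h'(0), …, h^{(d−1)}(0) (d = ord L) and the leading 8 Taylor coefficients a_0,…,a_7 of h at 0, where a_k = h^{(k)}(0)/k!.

L = (-16 + 32·x) + 4·Dx + (-1 + 2·x)·Dx^2  (order 2).
h: a_k = 1, 2, -4, -8, -16/3, -32/3, -1216/45, -2432/45, …
ICs: h(0) = 1, h′(0) = 2.

f: a_k = -1, -2, -4, -8, -16, -32, -64, -128, …
g: a_k = -1, 0, 8, 0, -32/3, 0, 256/45, 0, …
L₀ := L_f ⊗_s L_g (sym. prod.), ord ≤ 2.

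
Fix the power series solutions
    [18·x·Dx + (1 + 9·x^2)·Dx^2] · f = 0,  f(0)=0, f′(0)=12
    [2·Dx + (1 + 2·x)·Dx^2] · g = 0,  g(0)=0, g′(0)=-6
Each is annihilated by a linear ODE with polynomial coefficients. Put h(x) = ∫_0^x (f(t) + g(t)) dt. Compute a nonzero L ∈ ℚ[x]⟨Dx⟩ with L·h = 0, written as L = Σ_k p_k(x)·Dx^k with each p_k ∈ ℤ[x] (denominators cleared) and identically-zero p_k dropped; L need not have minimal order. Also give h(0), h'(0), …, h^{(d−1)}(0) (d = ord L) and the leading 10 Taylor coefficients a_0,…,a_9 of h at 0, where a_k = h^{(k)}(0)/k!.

f: a_k = 0, 12, 0, -36, 0, 972/5, 0, -8748/7, 0, 8748, …
g: a_k = 0, -6, 6, -8, 12, -96/5, 32, -384/7, 96, -512/3, …
Sum ⇒ L₀ = lclm(L_f,L_g) in ℚ(x)⟨Dx⟩.
h=∫₀ˣh₀: take L = L₀·Dx.
L = (-18 - 108·x + 486·x^2 + 324·x^3)·Dx^2 + (-13 - 36·x + 135·x^2 + 972·x^3 + 648·x^4)·Dx^3 + (-1 + 7·x + 18·x^2 + 81·x^3 + 243·x^4 + 162·x^5)·Dx^4  (order 4).
h: a_k = 0, 0, 3, 2, -11, 12/5, 146/5, 32/7, -2283/14, 32/3, …
ICs: h(0) = 0, h′(0) = 0, h′′(0) = 6, h′′′(0) = 12.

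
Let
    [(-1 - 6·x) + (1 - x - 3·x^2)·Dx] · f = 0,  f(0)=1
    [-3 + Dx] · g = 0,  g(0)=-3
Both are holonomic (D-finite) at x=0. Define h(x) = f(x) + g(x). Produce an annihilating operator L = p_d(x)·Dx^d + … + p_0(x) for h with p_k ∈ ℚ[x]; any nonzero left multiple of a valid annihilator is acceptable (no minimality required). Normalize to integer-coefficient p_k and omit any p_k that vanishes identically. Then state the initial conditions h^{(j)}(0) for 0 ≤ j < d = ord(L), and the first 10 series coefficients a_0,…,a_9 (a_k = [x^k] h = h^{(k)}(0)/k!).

L = (-15 - 9·x - 243·x^2 - 162·x^3) + (-1 + 36·x + 99·x^2 - 54·x^3 - 81·x^4)·Dx + (2 - 11·x - 6·x^2 + 36·x^3 + 27·x^4)·Dx^2  (order 2).
h: a_k = -2, -8, -19/2, -13/2, 71/8, 1357/40, 7517/80, 120791/560, 2273653/4480, 5191591/4480, …
ICs: h(0) = -2, h′(0) = -8.

f: a_k = 1, 1, 4, 7, 19, 40, 97, 217, 508, 1159, …
g: a_k = -3, -9, -27/2, -27/2, -81/8, -243/40, -243/80, -729/560, -2187/4480, -729/4480, …
f+g: L₀ = lclm(L_f,L_g), ord ≤ 1+1.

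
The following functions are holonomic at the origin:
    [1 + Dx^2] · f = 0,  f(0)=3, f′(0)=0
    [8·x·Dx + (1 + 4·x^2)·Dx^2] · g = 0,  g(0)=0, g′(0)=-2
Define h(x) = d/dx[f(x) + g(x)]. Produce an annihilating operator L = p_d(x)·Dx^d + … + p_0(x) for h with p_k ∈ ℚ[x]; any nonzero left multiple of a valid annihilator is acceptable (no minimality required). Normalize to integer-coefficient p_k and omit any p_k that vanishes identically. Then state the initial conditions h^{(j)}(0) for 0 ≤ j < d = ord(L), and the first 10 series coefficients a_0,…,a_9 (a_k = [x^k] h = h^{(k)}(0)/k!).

L = (-376·x + 1600·x^3 + 128·x^5) + (-7 + 76·x^2 + 432·x^4 + 64·x^6)·Dx + (-376·x + 1600·x^3 + 128·x^5)·Dx^2 + (-7 + 76·x^2 + 432·x^4 + 64·x^6)·Dx^3  (order 3).
h: a_k = -2, -3, 8, 1/2, -32, -1/40, 128, 1/1680, -512, -1/120960, …
ICs: h(0) = -2, h′(0) = -3, h′′(0) = 16.

f: a_k = 3, 0, -3/2, 0, 1/8, 0, -1/240, 0, 1/13440, 0, …
g: a_k = 0, -2, 0, 8/3, 0, -32/5, 0, 128/7, 0, -512/9, …
Sum ⇒ L₀ = lclm(L_f,L_g) in ℚ(x)⟨Dx⟩.
Differentiate: ansatz ord ≤ ord L₀ ⇒ L.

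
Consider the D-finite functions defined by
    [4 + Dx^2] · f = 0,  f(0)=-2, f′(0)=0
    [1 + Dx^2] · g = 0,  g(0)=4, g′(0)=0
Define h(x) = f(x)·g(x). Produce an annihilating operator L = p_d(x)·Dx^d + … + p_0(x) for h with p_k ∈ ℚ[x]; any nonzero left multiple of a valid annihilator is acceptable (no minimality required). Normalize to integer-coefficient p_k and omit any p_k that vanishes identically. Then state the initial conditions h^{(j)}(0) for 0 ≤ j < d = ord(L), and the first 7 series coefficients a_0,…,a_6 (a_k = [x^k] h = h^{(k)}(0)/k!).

L = 9 + 10·Dx^2 + Dx^4  (order 4).
h: a_k = -8, 0, 20, 0, -41/3, 0, 73/18, …
ICs: h(0) = -8, h′(0) = 0, h′′(0) = 40, h′′′(0) = 0.

f: a_k = -2, 0, 4, 0, -4/3, 0, 8/45, …
g: a_k = 4, 0, -2, 0, 1/6, 0, -1/180, …
f·g: L₀ = L_f ⊗_s L_g, ord ≤ 2·2.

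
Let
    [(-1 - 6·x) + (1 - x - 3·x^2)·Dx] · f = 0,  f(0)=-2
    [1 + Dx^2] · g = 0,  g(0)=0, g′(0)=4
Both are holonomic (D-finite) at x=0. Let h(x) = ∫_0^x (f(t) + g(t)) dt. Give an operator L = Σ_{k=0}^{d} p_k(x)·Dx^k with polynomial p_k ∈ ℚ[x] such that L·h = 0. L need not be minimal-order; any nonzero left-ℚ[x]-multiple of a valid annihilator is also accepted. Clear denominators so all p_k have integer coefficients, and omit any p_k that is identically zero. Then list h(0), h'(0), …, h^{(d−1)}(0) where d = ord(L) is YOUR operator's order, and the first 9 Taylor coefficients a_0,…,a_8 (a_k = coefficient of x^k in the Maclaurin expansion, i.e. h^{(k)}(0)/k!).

L = (43 + 292·x + 307·x^2 + 624·x^3 + 45·x^4 + 54·x^5)·Dx + (-9 - 7·x - 6·x^2 + 91·x^3 + 144·x^4 + 27·x^5 + 27·x^6)·Dx^2 + (43 + 292·x + 307·x^2 + 624·x^3 + 45·x^4 + 54·x^5)·Dx^3 + (-9 - 7·x - 6·x^2 + 91·x^3 + 144·x^4 + 27·x^5 + 27·x^6)·Dx^4  (order 4).
h: a_k = 0, -2, 1, -8/3, -11/3, -38/5, -2399/180, -194/7, -546841/10080, …
ICs: h(0) = 0, h′(0) = -2, h′′(0) = 2, h′′′(0) = -16.

f: a_k = -2, -2, -8, -14, -38, -80, -194, -434, -1016, …
g: a_k = 0, 4, 0, -2/3, 0, 1/30, 0, -1/1260, 0, …
Weyl lclm of L_f,L_g ⇒ L₀ (ord ≤ 3).
∫: right-multiply L₀ by Dx.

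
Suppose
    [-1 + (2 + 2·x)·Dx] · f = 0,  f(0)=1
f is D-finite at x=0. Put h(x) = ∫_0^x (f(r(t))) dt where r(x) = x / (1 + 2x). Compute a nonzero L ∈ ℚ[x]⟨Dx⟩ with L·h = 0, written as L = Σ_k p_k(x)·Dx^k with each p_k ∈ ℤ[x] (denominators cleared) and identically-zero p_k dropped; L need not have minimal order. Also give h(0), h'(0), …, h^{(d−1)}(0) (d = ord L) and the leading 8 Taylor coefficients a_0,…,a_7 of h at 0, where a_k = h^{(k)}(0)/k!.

f: a_k = 1, 1/2, -1/8, 1/16, -5/128, 7/256, -21/1024, 33/2048, …
f∘r: x↦r, Dx↦Dx/r' in L_f ⇒ L₀.
Integrate: L := L₀·Dx.
L = -Dx + (2 + 10·x + 12·x^2)·Dx^2  (order 2).
h: a_k = 0, 1, 1/4, -3/8, 41/64, -757/640, 1181/512, -33645/7168, …
ICs: h(0) = 0, h′(0) = 1.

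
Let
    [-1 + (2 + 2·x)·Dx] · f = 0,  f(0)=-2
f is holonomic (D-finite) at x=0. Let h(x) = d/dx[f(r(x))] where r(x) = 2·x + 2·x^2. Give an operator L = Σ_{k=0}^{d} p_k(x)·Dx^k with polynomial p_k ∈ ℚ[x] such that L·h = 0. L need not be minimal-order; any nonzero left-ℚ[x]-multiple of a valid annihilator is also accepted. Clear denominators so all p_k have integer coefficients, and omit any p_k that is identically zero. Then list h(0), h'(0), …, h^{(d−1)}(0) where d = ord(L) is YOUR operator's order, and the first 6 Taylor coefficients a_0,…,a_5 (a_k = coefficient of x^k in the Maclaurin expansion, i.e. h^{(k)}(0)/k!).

f: a_k = -2, -1, 1/4, -1/8, 5/64, -7/128, …
Substitute x→r, Dx→(1/r')Dx; clear ⇒ L₀.
h=h₀': d/dx-closure on L₀ ⇒ L.
L = 1 + (-1 - 4·x - 6·x^2 - 4·x^3)·Dx  (order 1).
h: a_k = -2, -2, 3, -3, 5/4, 9/4, …
ICs: h(0) = -2.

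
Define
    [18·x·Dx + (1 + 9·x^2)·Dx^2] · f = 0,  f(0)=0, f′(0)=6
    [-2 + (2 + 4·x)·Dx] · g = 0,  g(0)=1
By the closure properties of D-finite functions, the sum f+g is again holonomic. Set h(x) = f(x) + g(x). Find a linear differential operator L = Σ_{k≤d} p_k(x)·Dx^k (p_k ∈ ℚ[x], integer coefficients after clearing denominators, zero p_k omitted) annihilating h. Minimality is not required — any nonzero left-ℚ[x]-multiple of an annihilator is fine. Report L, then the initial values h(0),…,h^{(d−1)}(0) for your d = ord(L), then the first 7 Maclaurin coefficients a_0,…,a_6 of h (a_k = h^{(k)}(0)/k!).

L = (-36 - 180·x + 972·x^2 + 972·x^3)·Dx + (-42 - 144·x + 720·x^2 + 3888·x^3 + 3402·x^4)·Dx^2 + (-2 + 32·x + 108·x^2 + 396·x^3 + 1134·x^4 + 972·x^5)·Dx^3  (order 3).
h: a_k = 1, 7, -1/2, -35/2, -5/8, 3923/40, -21/16, …
ICs: h(0) = 1, h′(0) = 7, h′′(0) = -1.

f: a_k = 0, 6, 0, -18, 0, 486/5, 0, …
g: a_k = 1, 1, -1/2, 1/2, -5/8, 7/8, -21/16, …
h₀=f+g: left-lcm gives L₀, ord ≤ 3.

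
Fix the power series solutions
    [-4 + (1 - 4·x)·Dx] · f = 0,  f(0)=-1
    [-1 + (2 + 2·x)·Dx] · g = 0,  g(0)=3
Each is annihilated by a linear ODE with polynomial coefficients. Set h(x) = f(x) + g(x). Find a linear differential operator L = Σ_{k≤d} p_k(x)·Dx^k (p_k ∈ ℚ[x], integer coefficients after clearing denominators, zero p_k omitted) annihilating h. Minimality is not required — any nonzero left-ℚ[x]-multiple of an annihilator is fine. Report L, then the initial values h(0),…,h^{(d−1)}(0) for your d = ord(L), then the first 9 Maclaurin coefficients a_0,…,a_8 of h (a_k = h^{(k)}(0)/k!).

L = (-68 - 48·x) + (129 + 248·x + 144·x^2)·Dx + (-14 + 18·x + 128·x^2 + 96·x^3)·Dx^2  (order 2).
h: a_k = 2, -5/2, -131/8, -1021/16, -32783/128, -262123/256, -4194367/1024, -33554333/2048, -2147484935/32768, …
ICs: h(0) = 2, h′(0) = -5/2.

f: a_k = -1, -4, -16, -64, -256, -1024, -4096, -16384, -65536, …
g: a_k = 3, 3/2, -3/8, 3/16, -15/128, 21/256, -63/1024, 99/2048, -1287/32768, …
L₀ := lclm(L_f,L_g); ord L₀ ≤ 1+1.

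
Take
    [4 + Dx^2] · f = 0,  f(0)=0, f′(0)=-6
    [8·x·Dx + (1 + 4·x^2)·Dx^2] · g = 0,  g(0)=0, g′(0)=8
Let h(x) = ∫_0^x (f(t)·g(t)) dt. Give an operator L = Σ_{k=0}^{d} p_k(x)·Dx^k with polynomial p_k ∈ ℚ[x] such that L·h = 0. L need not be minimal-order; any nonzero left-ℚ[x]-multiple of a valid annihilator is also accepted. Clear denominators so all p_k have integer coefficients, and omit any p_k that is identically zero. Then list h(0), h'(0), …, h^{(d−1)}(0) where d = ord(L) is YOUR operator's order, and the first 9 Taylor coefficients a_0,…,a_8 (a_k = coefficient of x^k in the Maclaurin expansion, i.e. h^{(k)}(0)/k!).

L = (80 + 832·x^2 + 1408·x^4 + 2048·x^6 + 2048·x^8)·Dx + (96·x + 640·x^3 + 1536·x^5 + 2048·x^7)·Dx^2 + (24 + 256·x^2 + 576·x^4 + 1024·x^6 + 1024·x^8)·Dx^3 + (24·x + 160·x^3 + 384·x^5 + 512·x^7)·Dx^4 + (1 + 12·x^2 + 56·x^4 + 128·x^6 + 128·x^8)·Dx^5  (order 5).
h: a_k = 0, 0, 0, -16, 0, 96/5, 0, -608/21, 0, …
ICs: h(0) = 0, h′(0) = 0, h′′(0) = 0, h′′′(0) = -96, h′′′′(0) = 0.

f: a_k = 0, -6, 0, 4, 0, -4/5, 0, 8/105, 0, …
g: a_k = 0, 8, 0, -32/3, 0, 128/5, 0, -512/7, 0, …
Product ⇒ symmetric product L₀, ord ≤ 4.
h=∫h₀ ⇒ L = L₀·Dx.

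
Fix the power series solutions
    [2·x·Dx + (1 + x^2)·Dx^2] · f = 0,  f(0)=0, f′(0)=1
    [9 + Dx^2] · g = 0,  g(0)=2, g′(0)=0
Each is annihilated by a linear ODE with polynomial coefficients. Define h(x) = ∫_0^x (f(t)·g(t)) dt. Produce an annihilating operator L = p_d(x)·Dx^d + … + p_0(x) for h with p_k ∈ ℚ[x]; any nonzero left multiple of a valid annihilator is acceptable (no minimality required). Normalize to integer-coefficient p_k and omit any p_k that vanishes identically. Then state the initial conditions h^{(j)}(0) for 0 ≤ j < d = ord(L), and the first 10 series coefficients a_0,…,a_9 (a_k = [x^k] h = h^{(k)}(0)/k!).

L = (1170 + 3834·x^2 + 4779·x^4 + 2916·x^6 + 729·x^8)·Dx + (396·x + 1044·x^3 + 972·x^5 + 324·x^7)·Dx^2 + (220 + 768·x^2 + 1026·x^4 + 648·x^6 + 162·x^8)·Dx^3 + (44·x + 116·x^3 + 108·x^5 + 36·x^7)·Dx^4 + (10 + 38·x^2 + 55·x^4 + 36·x^6 + 9·x^8)·Dx^5  (order 5).
h: a_k = 0, 0, 1, 0, -29/12, 0, 203/120, 0, -1781/2240, 0, …
ICs: h(0) = 0, h′(0) = 0, h′′(0) = 2, h′′′(0) = 0, h′′′′(0) = -58.

f: a_k = 0, 1, 0, -1/3, 0, 1/5, 0, -1/7, 0, 1/9, …
g: a_k = 2, 0, -9, 0, 27/4, 0, -81/40, 0, 729/2240, 0, …
f·g: L₀ = L_f ⊗_s L_g, ord ≤ 2·2.
Integrate: L := L₀·Dx.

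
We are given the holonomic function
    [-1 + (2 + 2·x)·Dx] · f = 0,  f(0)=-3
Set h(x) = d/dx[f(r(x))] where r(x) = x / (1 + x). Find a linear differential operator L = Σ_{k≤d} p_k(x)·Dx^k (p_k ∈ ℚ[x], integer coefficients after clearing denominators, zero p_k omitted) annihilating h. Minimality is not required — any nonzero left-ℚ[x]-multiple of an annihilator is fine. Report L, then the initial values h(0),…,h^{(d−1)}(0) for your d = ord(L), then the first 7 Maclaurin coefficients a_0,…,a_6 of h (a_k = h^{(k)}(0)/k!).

L = (-5 - 8·x) + (-2 - 6·x - 4·x^2)·Dx  (order 1).
h: a_k = -3/2, 15/4, -117/16, 423/32, -5985/256, 21177/512, -151305/2048, …
ICs: h(0) = -3/2.

f: a_k = -3, -3/2, 3/8, -3/16, 15/128, -21/256, 63/1024, …
f∘r: x↦r, Dx↦Dx/r' in L_f ⇒ L₀.
h₀' ⇒ L via d/dx closure of L₀.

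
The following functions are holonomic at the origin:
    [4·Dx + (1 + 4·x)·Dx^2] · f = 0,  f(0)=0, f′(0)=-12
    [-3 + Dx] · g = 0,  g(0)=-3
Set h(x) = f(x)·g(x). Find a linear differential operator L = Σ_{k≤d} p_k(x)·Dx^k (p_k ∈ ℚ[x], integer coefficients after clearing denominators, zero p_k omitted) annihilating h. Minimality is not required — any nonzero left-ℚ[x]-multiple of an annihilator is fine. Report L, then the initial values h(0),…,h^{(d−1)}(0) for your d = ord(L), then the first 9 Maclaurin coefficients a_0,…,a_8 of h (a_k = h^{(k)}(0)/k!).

L = (-3 + 36·x) + (-2 - 24·x)·Dx + (1 + 4·x)·Dx^2  (order 2).
h: a_k = 0, 36, 36, 138, -162, 7767/10, -5025/2, 1242387/140, -629973/20, …
ICs: h(0) = 0, h′(0) = 36.

f: a_k = 0, -12, 24, -64, 192, -3072/5, 2048, -49152/7, 24576, …
g: a_k = -3, -9, -27/2, -27/2, -81/8, -243/40, -243/80, -729/560, -2187/4480, …
Product ⇒ symmetric product L₀, ord ≤ 2.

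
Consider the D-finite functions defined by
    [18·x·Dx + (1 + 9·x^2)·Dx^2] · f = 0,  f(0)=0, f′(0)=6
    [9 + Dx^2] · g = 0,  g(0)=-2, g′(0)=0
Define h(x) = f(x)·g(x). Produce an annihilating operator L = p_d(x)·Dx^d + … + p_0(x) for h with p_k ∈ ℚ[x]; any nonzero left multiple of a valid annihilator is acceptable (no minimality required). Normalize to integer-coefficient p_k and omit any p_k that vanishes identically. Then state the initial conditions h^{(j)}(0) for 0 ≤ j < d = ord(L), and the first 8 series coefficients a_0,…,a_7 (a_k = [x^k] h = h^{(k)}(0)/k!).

L = (810 + 18954·x^2 + 72171·x^4 + 236196·x^6 + 531441·x^8) + (972·x + 14580·x^3 + 78732·x^5 + 236196·x^7)·Dx + (108 + 2592·x^2 + 13122·x^4 + 52488·x^6 + 118098·x^8)·Dx^2 + (108·x + 1620·x^3 + 8748·x^5 + 26244·x^7)·Dx^3 + (2 + 54·x^2 + 567·x^4 + 2916·x^6 + 6561·x^8)·Dx^4  (order 4).
h: a_k = 0, -12, 0, 90, 0, -3969/10, 0, 316143/140, …
ICs: h(0) = 0, h′(0) = -12, h′′(0) = 0, h′′′(0) = 540.

f: a_k = 0, 6, 0, -18, 0, 486/5, 0, -4374/7, …
g: a_k = -2, 0, 9, 0, -27/4, 0, 81/40, 0, …
f·g: L₀ = L_f ⊗_s L_g, ord ≤ 2·2.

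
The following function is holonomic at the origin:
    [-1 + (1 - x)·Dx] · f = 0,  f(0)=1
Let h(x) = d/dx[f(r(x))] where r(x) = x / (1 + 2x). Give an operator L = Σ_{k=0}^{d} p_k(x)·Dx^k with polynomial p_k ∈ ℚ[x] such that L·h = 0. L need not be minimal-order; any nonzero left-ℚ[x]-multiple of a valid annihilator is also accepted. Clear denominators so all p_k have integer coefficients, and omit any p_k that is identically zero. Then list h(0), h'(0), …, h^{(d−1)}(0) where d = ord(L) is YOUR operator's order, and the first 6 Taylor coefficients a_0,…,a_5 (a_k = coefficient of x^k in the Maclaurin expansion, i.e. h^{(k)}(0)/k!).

f: a_k = 1, 1, 1, 1, 1, 1, …
Substitute x→r, Dx→(1/r')Dx; clear ⇒ L₀.
Derive L from L₀ (diff closure).
L = -4 + (-2 - 2·x)·Dx  (order 1).
h: a_k = 1, -2, 3, -4, 5, -6, …
ICs: h(0) = 1.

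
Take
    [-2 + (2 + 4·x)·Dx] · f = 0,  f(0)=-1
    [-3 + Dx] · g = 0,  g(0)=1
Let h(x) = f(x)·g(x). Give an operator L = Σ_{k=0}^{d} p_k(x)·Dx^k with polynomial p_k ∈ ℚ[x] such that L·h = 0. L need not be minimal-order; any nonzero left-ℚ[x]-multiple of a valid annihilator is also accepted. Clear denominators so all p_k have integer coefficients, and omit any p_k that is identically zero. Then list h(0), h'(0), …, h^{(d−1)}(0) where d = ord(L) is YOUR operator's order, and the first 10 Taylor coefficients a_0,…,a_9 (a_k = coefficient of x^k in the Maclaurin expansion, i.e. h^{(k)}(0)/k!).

L = (-4 - 6·x) + (1 + 2·x)·Dx  (order 1).
h: a_k = -1, -4, -7, -8, -13/2, -22/5, -21/10, -48/35, 39/280, -11/10, …
ICs: h(0) = -1.

f: a_k = -1, -1, 1/2, -1/2, 5/8, -7/8, 21/16, -33/16, 429/128, -715/128, …
g: a_k = 1, 3, 9/2, 9/2, 27/8, 81/40, 81/80, 243/560, 729/4480, 243/4480, …
Product ⇒ symmetric product L₀, ord ≤ 1.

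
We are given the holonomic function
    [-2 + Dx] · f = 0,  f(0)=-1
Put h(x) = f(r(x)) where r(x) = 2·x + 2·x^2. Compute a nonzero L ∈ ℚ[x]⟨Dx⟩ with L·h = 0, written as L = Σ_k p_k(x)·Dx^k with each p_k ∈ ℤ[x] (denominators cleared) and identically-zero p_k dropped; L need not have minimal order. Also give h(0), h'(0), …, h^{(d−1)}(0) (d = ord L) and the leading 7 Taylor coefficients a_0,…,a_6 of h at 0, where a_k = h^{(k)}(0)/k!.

f: a_k = -1, -2, -2, -4/3, -2/3, -4/15, -4/45, …
f∘r: x↦r, Dx↦Dx/r' in L_f ⇒ L₀.
L = (-4 - 8·x) + Dx  (order 1).
h: a_k = -1, -4, -12, -80/3, -152/3, -416/5, -5536/45, …
ICs: h(0) = -1.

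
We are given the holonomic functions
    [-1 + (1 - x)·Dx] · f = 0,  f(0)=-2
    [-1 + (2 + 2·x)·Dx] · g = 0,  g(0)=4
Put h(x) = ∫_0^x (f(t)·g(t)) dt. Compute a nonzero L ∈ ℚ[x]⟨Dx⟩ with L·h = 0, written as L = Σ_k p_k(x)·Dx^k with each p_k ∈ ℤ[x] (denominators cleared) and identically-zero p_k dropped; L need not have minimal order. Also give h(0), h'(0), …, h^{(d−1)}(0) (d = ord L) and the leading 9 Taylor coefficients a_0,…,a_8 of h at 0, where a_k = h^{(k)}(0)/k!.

L = (3 + x)·Dx + (-2 + 2·x^2)·Dx^2  (order 2).
h: a_k = 0, -8, -6, -11/3, -23/8, -179/80, -365/192, -1439/896, -2911/2048, …
ICs: h(0) = 0, h′(0) = -8.

f: a_k = -2, -2, -2, -2, -2, -2, -2, -2, -2, …
g: a_k = 4, 2, -1/2, 1/4, -5/32, 7/64, -21/256, 33/512, -429/8192, …
L₀ := L_f ⊗_s L_g (sym. prod.), ord ≤ 1.
Integrate: L := L₀·Dx.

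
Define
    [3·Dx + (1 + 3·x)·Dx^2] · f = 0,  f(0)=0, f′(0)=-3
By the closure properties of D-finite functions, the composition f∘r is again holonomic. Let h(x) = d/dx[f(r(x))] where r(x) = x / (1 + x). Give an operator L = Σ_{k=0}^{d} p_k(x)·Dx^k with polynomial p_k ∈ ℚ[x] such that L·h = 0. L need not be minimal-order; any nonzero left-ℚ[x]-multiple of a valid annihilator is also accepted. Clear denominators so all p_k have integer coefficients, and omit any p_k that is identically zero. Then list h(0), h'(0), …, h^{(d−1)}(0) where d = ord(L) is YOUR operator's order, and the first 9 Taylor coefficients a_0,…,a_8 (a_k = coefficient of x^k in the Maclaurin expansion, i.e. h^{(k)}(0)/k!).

L = (5 + 8·x) + (1 + 5·x + 4·x^2)·Dx  (order 1).
h: a_k = -3, 15, -63, 255, -1023, 4095, -16383, 65535, -262143, …
ICs: h(0) = -3.

f: a_k = 0, -3, 9/2, -9, 81/4, -243/5, 243/2, -2187/7, 6561/8, …
L₀ from L_f via x↦r, Dx↦r'^{-1}Dx.
Derive L from L₀ (diff closure).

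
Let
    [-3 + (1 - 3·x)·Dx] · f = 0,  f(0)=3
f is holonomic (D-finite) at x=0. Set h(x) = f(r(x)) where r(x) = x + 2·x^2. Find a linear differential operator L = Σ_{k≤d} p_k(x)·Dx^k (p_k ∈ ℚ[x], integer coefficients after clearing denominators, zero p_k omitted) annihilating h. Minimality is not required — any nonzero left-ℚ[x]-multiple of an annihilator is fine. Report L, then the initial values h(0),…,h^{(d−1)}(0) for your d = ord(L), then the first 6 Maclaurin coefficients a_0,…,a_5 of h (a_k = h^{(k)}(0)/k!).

f: a_k = 3, 9, 27, 81, 243, 729, …
Change of var in L_f (x↦r) gives L₀.
L = (3 + 12·x) + (-1 + 3·x + 6·x^2)·Dx  (order 1).
h: a_k = 3, 9, 45, 189, 837, 3645, …
ICs: h(0) = 3.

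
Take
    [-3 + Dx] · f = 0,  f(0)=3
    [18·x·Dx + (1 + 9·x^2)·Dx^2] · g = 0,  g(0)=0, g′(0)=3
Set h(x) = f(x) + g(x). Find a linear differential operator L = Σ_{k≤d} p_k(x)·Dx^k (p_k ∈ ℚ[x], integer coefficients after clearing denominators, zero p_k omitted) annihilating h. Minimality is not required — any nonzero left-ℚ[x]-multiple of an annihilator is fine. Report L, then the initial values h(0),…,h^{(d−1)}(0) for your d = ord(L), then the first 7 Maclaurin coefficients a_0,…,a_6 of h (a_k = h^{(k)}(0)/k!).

L = (18 - 108·x - 162·x^2)·Dx + (-9 + 27·x + 27·x^2 - 81·x^3)·Dx^2 + (1 + 3·x + 9·x^2 + 27·x^3)·Dx^3  (order 3).
h: a_k = 3, 12, 27/2, 9/2, 81/8, 2187/40, 243/80, …
ICs: h(0) = 3, h′(0) = 12, h′′(0) = 27.

f: a_k = 3, 9, 27/2, 27/2, 81/8, 243/40, 243/80, …
g: a_k = 0, 3, 0, -9, 0, 243/5, 0, …
h₀=f+g: left-lcm gives L₀, ord ≤ 3.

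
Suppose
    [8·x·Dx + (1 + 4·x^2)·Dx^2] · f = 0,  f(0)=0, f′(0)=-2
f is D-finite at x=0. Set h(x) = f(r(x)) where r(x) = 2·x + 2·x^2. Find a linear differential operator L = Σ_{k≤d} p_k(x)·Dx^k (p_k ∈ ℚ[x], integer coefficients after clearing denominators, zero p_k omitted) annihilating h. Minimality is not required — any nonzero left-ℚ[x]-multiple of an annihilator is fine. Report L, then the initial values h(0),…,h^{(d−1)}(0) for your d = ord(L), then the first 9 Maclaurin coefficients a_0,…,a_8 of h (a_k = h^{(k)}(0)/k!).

L = (-2 + 32·x + 128·x^2 + 192·x^3 + 96·x^4)·Dx + (1 + 2·x + 16·x^2 + 64·x^3 + 80·x^4 + 32·x^5)·Dx^2  (order 2).
h: a_k = 0, -4, -4, 64/3, 64, -704/5, -3008/3, 2048/7, 14336, …
ICs: h(0) = 0, h′(0) = -4.

f: a_k = 0, -2, 0, 8/3, 0, -32/5, 0, 128/7, 0, …
Substitute x→r, Dx→(1/r')Dx; clear ⇒ L₀.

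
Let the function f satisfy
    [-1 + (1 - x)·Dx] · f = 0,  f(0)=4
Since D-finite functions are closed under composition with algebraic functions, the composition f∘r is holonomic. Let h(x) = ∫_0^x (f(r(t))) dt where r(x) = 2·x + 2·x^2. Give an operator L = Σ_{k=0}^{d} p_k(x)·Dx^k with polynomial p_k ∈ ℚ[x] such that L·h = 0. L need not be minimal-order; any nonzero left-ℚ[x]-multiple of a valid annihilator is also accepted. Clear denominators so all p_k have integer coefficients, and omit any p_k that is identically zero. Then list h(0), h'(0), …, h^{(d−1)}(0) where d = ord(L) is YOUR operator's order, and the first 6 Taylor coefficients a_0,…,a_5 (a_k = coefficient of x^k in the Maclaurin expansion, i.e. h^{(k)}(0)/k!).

f: a_k = 4, 4, 4, 4, 4, 4, …
Change of var in L_f (x↦r) gives L₀.
h=∫₀ˣh₀: take L = L₀·Dx.
L = (2 + 4·x)·Dx + (-1 + 2·x + 2·x^2)·Dx^2  (order 2).
h: a_k = 0, 4, 4, 8, 16, 176/5, …
ICs: h(0) = 0, h′(0) = 4.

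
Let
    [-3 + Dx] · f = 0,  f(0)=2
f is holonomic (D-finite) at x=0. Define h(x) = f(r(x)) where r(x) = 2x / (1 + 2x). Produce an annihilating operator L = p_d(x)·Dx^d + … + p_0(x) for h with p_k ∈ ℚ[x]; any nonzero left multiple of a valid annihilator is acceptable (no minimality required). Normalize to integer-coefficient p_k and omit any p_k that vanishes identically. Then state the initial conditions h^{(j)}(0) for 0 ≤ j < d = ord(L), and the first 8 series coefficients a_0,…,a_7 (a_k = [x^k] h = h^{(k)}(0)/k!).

f: a_k = 2, 6, 9, 9, 27/4, 81/20, 81/40, 243/280, …
f∘r: x↦r, Dx↦Dx/r' in L_f ⇒ L₀.
L = -6 + (1 + 4·x + 4·x^2)·Dx  (order 1).
h: a_k = 2, 12, 12, -24, 12, 168/5, -552/5, 6576/35, …
ICs: h(0) = 2.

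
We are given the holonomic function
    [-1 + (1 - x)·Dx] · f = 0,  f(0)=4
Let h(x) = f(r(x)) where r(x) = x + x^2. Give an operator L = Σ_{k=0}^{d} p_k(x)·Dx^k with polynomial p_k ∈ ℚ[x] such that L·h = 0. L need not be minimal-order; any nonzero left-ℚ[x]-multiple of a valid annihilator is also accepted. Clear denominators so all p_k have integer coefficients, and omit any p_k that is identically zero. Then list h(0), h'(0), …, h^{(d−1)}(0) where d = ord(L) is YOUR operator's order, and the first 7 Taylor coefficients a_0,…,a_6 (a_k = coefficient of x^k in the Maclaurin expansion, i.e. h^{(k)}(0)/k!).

L = (1 + 2·x) + (-1 + x + x^2)·Dx  (order 1).
h: a_k = 4, 4, 8, 12, 20, 32, 52, …
ICs: h(0) = 4.

f: a_k = 4, 4, 4, 4, 4, 4, 4, …
f∘r: x↦r, Dx↦Dx/r' in L_f ⇒ L₀.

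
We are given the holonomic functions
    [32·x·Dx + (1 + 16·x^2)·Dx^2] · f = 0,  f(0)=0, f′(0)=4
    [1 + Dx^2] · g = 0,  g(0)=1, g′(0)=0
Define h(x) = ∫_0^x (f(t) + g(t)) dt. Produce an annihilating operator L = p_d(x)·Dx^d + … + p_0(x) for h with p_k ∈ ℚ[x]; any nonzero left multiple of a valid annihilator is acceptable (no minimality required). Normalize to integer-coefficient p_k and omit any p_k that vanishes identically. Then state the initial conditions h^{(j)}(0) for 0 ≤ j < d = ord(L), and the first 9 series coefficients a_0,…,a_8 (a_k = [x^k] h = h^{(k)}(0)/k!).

L = (-6112·x + 99328·x^3 + 8192·x^5)·Dx^2 + (-31 + 1072·x^2 + 25344·x^4 + 4096·x^6)·Dx^3 + (-6112·x + 99328·x^3 + 8192·x^5)·Dx^4 + (-31 + 1072·x^2 + 25344·x^4 + 4096·x^6)·Dx^5  (order 5).
h: a_k = 0, 1, 2, -1/6, -16/3, 1/120, 512/15, -1/5040, -2048/7, …
ICs: h(0) = 0, h′(0) = 1, h′′(0) = 4, h′′′(0) = -1, h′′′′(0) = -128.

f: a_k = 0, 4, 0, -64/3, 0, 1024/5, 0, -16384/7, 0, …
g: a_k = 1, 0, -1/2, 0, 1/24, 0, -1/720, 0, 1/40320, …
f+g: L₀ = lclm(L_f,L_g), ord ≤ 2+2.
h=∫h₀ ⇒ L = L₀·Dx.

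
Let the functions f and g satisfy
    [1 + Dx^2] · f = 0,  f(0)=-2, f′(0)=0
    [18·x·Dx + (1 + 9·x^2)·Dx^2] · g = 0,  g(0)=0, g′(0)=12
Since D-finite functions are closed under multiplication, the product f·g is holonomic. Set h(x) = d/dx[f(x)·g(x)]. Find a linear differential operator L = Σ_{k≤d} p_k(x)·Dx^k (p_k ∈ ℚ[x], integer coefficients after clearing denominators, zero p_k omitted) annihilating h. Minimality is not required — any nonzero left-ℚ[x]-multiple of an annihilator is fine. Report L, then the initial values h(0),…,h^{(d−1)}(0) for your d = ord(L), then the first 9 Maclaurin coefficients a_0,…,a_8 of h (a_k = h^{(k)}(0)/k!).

f: a_k = -2, 0, 1, 0, -1/12, 0, 1/360, 0, -1/20160, …
g: a_k = 0, 12, 0, -36, 0, 972/5, 0, -8748/7, 0, …
Sym-product of L_f,L_g gives L₀ (≤ ord 4).
h₀' ⇒ L via d/dx closure of L₀.
L = (38998 + 738774·x^2 + 15162957·x^4 + 3032640·x^6 - 78732·x^8 - 1771470·x^10 + 531441·x^12) + (20772·x + 1033884·x^3 + 7902360·x^5 + 2624400·x^7 + 1180980·x^9 + 2125764·x^11)·Dx + (39368 + 755028·x^2 + 15369750·x^4 + 3887028·x^6 + 314928·x^8 - 1417176·x^10 + 1062882·x^12)·Dx^2 + (20772·x + 1033884·x^3 + 7902360·x^5 + 2624400·x^7 + 1180980·x^9 + 2125764·x^11)·Dx^3 + (370 + 16254·x^2 + 206793·x^4 + 854388·x^6 + 393660·x^8 + 354294·x^10 + 531441·x^12)·Dx^4  (order 4).
h: a_k = -24, 0, 252, 0, -2129, 0, 566341/30, 0, -18912111/112, …
ICs: h(0) = -24, h′(0) = 0, h′′(0) = 504, h′′′(0) = 0.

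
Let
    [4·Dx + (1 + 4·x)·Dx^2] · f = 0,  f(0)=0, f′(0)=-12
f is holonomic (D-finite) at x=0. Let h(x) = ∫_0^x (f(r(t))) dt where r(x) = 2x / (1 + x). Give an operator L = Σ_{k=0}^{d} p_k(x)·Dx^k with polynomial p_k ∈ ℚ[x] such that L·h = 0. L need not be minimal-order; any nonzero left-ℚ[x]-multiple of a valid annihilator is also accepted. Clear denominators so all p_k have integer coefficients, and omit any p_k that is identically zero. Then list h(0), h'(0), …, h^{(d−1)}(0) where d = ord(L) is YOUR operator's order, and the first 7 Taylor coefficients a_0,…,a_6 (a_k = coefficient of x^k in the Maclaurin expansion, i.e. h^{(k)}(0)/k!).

L = (10 + 18·x)·Dx^2 + (1 + 10·x + 9·x^2)·Dx^3  (order 3).
h: a_k = 0, 0, -12, 40, -182, 984, -29524/5, …
ICs: h(0) = 0, h′(0) = 0, h′′(0) = -24.

f: a_k = 0, -12, 24, -64, 192, -3072/5, 2048, …
h₀=f(r): pull back L_f along r ⇒ L₀.
∫: right-multiply L₀ by Dx.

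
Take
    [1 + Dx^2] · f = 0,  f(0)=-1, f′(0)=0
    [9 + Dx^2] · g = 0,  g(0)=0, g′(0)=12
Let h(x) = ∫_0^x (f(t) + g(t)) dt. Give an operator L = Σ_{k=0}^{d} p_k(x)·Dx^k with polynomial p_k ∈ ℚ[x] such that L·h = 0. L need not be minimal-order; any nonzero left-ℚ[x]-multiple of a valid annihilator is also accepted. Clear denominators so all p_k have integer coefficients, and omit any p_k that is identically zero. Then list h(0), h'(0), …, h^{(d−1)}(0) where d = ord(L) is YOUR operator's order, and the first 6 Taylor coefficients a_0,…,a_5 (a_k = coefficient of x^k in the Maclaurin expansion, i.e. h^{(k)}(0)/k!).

L = 9·Dx + 10·Dx^3 + Dx^5  (order 5).
h: a_k = 0, -1, 6, 1/6, -9/2, -1/120, …
ICs: h(0) = 0, h′(0) = -1, h′′(0) = 12, h′′′(0) = 1, h′′′′(0) = -108.

f: a_k = -1, 0, 1/2, 0, -1/24, 0, …
g: a_k = 0, 12, 0, -18, 0, 81/10, …
L₀ := lclm(L_f,L_g); ord L₀ ≤ 2+2.
∫: right-multiply L₀ by Dx.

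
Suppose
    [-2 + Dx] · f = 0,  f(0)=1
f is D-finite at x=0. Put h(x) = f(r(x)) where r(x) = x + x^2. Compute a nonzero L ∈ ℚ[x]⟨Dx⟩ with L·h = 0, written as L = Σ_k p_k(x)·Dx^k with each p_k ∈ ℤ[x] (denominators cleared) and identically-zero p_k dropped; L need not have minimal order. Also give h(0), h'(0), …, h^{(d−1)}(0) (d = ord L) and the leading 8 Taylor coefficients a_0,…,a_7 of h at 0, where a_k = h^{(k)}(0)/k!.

L = (-2 - 4·x) + Dx  (order 1).
h: a_k = 1, 2, 4, 16/3, 20/3, 104/15, 304/45, 1856/315, …
ICs: h(0) = 1.

f: a_k = 1, 2, 2, 4/3, 2/3, 4/15, 4/45, 8/315, …
f∘r: x↦r, Dx↦Dx/r' in L_f ⇒ L₀.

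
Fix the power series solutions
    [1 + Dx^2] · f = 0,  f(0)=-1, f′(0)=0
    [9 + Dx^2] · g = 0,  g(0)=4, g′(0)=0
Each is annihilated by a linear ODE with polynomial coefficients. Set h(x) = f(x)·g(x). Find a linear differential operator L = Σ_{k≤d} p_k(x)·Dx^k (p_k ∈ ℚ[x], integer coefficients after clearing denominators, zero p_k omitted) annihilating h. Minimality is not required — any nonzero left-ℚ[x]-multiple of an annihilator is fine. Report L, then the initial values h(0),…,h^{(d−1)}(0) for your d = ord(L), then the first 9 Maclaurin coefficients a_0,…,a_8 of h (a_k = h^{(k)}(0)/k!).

L = 64 + 20·Dx^2 + Dx^4  (order 4).
h: a_k = -4, 0, 20, 0, -68/3, 0, 104/9, 0, -1028/315, …
ICs: h(0) = -4, h′(0) = 0, h′′(0) = 40, h′′′(0) = 0.

f: a_k = -1, 0, 1/2, 0, -1/24, 0, 1/720, 0, -1/40320, …
g: a_k = 4, 0, -18, 0, 27/2, 0, -81/20, 0, 729/1120, …
Sym-product of L_f,L_g gives L₀ (≤ ord 4).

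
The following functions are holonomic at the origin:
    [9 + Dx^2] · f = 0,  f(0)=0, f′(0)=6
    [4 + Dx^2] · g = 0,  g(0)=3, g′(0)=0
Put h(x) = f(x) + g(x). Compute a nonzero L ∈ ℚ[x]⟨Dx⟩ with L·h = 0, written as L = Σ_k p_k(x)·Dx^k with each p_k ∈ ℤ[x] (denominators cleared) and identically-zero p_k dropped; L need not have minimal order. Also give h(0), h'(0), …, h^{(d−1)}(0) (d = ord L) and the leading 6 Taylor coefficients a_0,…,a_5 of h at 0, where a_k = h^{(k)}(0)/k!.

L = 36 + 13·Dx^2 + Dx^4  (order 4).
h: a_k = 3, 6, -6, -9, 2, 81/20, …
ICs: h(0) = 3, h′(0) = 6, h′′(0) = -12, h′′′(0) = -54.

f: a_k = 0, 6, 0, -9, 0, 81/20, …
g: a_k = 3, 0, -6, 0, 2, 0, …
h₀=f+g: left-lcm gives L₀, ord ≤ 4.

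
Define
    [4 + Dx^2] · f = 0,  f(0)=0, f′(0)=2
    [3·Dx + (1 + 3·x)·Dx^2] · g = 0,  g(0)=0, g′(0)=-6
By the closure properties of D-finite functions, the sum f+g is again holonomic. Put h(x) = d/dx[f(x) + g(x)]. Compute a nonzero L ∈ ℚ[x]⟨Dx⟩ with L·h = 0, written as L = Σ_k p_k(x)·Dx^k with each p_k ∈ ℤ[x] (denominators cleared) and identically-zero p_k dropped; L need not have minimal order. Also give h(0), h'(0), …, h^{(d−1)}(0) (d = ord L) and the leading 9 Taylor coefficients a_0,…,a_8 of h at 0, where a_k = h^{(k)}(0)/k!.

f: a_k = 0, 2, 0, -4/3, 0, 4/15, 0, -8/315, 0, …
g: a_k = 0, -6, 9, -18, 81/2, -486/5, 243, -4374/7, 6561/4, …
Sum ⇒ L₀ = lclm(L_f,L_g) in ℚ(x)⟨Dx⟩.
Differentiate: ansatz ord ≤ ord L₀ ⇒ L.
L = (348 + 144·x + 216·x^2) + (44 + 180·x + 216·x^2 + 216·x^3)·Dx + (87 + 36·x + 54·x^2)·Dx^2 + (11 + 45·x + 54·x^2 + 54·x^3)·Dx^3  (order 3).
h: a_k = -4, 18, -58, 162, -1454/3, 1458, -196838/45, 13122, -12400286/315, …
ICs: h(0) = -4, h′(0) = 18, h′′(0) = -116.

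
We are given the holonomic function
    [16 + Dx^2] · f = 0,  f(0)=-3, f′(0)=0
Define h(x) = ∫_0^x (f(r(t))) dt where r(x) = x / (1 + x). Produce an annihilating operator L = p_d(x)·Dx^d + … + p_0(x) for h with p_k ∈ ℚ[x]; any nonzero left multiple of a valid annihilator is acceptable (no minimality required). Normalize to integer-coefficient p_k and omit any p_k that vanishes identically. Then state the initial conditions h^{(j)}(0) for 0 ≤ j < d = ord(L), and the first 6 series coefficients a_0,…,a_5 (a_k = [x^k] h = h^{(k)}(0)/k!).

L = 16·Dx + (2 + 6·x + 6·x^2 + 2·x^3)·Dx^2 + (1 + 4·x + 6·x^2 + 4·x^3 + x^4)·Dx^3  (order 3).
h: a_k = 0, -3, 0, 8, -12, 8, …
ICs: h(0) = 0, h′(0) = -3, h′′(0) = 0.

f: a_k = -3, 0, 24, 0, -32, 0, …
f∘r: x↦r, Dx↦Dx/r' in L_f ⇒ L₀.
∫: right-multiply L₀ by Dx.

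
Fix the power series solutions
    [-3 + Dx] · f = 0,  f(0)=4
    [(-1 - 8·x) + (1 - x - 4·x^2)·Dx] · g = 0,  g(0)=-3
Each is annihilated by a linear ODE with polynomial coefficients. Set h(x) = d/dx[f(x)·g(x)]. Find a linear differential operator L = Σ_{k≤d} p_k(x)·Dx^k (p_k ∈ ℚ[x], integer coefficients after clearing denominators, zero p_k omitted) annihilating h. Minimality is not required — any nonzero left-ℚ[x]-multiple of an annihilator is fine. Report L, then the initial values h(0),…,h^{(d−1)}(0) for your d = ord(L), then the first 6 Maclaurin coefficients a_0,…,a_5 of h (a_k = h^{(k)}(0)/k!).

L = (25 + 48·x - 39·x^2 - 120·x^3 + 144·x^4) + (-4 - x + 33·x^2 + 8·x^3 - 48·x^4)·Dx  (order 1).
h: a_k = -48, -300, -1188, -4146, -13224, -408177/10, …
ICs: h(0) = -48.

f: a_k = 4, 12, 18, 18, 27/2, 81/10, …
g: a_k = -3, -3, -15, -27, -87, -195, …
L₀ := L_f ⊗_s L_g (sym. prod.), ord ≤ 1.
Differentiate: ansatz ord ≤ ord L₀ ⇒ L.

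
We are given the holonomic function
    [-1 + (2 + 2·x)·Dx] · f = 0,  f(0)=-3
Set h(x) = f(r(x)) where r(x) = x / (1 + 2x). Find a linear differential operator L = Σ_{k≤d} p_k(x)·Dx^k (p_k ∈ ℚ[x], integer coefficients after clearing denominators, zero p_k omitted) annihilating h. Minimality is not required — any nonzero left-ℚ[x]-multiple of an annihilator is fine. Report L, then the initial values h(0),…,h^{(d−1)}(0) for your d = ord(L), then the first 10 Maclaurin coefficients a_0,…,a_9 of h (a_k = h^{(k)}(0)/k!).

f: a_k = -3, -3/2, 3/8, -3/16, 15/128, -21/256, 63/1024, -99/2048, 1287/32768, -2145/65536, …
L₀ from L_f via x↦r, Dx↦r'^{-1}Dx.
L = -1 + (2 + 10·x + 12·x^2)·Dx  (order 1).
h: a_k = -3, -3/2, 27/8, -123/16, 2271/128, -10629/256, 100935/1024, -486315/2048, 19021095/32768, -94339905/65536, …
ICs: h(0) = -3.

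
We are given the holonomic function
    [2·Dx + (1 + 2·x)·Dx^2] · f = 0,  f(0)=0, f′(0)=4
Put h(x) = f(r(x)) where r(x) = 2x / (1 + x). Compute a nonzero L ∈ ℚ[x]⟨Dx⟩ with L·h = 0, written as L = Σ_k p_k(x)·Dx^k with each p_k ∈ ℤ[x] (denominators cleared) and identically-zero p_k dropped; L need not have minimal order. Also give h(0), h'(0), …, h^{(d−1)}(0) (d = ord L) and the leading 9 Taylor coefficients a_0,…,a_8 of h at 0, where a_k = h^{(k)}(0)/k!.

L = (6 + 10·x)·Dx + (1 + 6·x + 5·x^2)·Dx^2  (order 2).
h: a_k = 0, 8, -24, 248/3, -312, 6248/5, -5208, 156248/7, -97656, …
ICs: h(0) = 0, h′(0) = 8.

f: a_k = 0, 4, -4, 16/3, -8, 64/5, -64/3, 256/7, -64, …
L₀ from L_f via x↦r, Dx↦r'^{-1}Dx.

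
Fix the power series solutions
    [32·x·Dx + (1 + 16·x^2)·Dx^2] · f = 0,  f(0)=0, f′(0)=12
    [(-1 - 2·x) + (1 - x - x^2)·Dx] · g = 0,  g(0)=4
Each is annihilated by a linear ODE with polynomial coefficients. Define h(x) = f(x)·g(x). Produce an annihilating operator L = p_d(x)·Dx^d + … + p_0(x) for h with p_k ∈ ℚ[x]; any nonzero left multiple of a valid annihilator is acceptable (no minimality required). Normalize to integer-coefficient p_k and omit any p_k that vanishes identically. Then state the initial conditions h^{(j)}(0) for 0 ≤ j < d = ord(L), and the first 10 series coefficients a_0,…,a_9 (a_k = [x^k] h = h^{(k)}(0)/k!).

L = (2 + 32·x + 96·x^2) + (2 - 28·x + 64·x^2 + 96·x^3)·Dx + (-1 + x - 15·x^2 + 16·x^3 + 16·x^4)·Dx^2  (order 2).
h: a_k = 0, 48, 48, -160, -112, 10928/5, 10368/5, -833968/35, -761392/35, 6382816/21, …
ICs: h(0) = 0, h′(0) = 48.

f: a_k = 0, 12, 0, -64, 0, 3072/5, 0, -49152/7, 0, 262144/3, …
g: a_k = 4, 4, 8, 12, 20, 32, 52, 84, 136, 220, …
Product ⇒ symmetric product L₀, ord ≤ 2.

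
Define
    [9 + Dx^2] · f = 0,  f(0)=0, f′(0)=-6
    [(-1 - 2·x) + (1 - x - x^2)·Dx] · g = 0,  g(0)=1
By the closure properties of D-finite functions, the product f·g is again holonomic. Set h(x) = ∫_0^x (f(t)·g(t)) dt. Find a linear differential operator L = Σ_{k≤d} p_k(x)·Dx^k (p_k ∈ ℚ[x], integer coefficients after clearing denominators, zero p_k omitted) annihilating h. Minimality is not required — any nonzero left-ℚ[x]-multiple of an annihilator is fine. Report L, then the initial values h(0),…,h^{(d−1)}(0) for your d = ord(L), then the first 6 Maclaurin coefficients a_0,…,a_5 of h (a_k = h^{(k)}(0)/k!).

L = (-7 + 9·x + 9·x^2)·Dx + (2 + 4·x)·Dx^2 + (-1 + x + x^2)·Dx^3  (order 3).
h: a_k = 0, 0, -3, -2, -3/4, -9/5, …
ICs: h(0) = 0, h′(0) = 0, h′′(0) = -6.

f: a_k = 0, -6, 0, 9, 0, -81/20, …
g: a_k = 1, 1, 2, 3, 5, 8, …
h₀=f·g: eliminate ⇒ L₀, order ≤ 2·1.
h=∫₀ˣh₀: take L = L₀·Dx.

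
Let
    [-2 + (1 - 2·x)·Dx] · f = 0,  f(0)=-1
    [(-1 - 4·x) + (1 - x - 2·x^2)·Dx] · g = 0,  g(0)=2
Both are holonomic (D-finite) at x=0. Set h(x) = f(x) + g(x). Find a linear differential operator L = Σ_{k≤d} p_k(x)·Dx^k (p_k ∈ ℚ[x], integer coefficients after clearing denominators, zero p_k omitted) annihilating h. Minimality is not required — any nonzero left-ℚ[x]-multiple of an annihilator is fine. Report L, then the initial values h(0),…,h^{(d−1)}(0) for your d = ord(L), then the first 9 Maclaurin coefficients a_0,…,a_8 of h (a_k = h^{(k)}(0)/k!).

f: a_k = -1, -2, -4, -8, -16, -32, -64, -128, -256, …
g: a_k = 2, 2, 6, 10, 22, 42, 86, 170, 342, …
L₀ := lclm(L_f,L_g); ord L₀ ≤ 1+1.
L = -4 + (-2 - 8·x)·Dx + (1 - x - 2·x^2)·Dx^2  (order 2).
h: a_k = 1, 0, 2, 2, 6, 10, 22, 42, 86, …
ICs: h(0) = 1, h′(0) = 0.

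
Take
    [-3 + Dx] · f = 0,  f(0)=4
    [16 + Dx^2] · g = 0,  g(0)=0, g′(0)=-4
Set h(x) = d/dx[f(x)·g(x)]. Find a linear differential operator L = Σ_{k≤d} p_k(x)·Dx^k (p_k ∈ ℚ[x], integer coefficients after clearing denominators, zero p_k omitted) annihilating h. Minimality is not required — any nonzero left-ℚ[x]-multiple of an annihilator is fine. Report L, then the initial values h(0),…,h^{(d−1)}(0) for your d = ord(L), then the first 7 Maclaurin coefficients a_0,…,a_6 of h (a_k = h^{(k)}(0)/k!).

f: a_k = 4, 12, 18, 18, 27/2, 81/10, 81/20, …
g: a_k = 0, -4, 0, 32/3, 0, -128/15, 0, …
L₀ := L_f ⊗_s L_g (sym. prod.), ord ≤ 2.
h=h₀': d/dx-closure on L₀ ⇒ L.
L = 25 - 6·Dx + Dx^2  (order 2).
h: a_k = -16, -96, -88, 224, 1558/3, 1716/5, -4031/45, …
ICs: h(0) = -16, h′(0) = -96.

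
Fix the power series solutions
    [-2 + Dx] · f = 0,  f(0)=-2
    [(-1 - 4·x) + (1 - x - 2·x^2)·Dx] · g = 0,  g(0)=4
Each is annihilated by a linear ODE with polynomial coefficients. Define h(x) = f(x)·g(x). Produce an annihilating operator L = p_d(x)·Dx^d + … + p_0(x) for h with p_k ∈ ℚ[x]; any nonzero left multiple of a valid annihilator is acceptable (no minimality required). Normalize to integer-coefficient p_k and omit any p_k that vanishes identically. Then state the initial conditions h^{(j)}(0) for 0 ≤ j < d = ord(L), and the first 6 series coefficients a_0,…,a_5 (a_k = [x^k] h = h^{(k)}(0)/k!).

f: a_k = -2, -4, -4, -8/3, -4/3, -8/15, …
g: a_k = 4, 4, 12, 20, 44, 84, …
h₀=f·g: eliminate ⇒ L₀, order ≤ 1·1.
L = (3 + 2·x - 4·x^2) + (-1 + x + 2·x^2)·Dx  (order 1).
h: a_k = -8, -24, -56, -344/3, -232, -6952/15, …
ICs: h(0) = -8.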